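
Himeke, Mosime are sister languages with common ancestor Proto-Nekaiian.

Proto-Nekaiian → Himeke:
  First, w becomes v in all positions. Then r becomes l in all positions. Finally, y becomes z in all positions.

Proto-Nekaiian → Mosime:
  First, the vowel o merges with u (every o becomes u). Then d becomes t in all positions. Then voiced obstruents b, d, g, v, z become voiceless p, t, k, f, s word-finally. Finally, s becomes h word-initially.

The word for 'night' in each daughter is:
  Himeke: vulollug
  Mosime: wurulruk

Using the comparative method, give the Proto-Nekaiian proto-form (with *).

*wurolrug

Position 6: Himeke has l, Mosime has r. Mosime preserves r here (none of its changes turn any other segment into r), so the proto-segment is *r.
Position 4: Himeke has o, Mosime has u. Himeke preserves o here (none of its changes turn any other segment into o), so the proto-segment is *o.
Position 3: Himeke has l, Mosime has r. Mosime preserves r here (none of its changes turn any other segment into r), so the proto-segment is *r.
Verify the candidate proto-form against each daughter:
Himeke: *wurolrug
  wurolrug → vurolrug   [unconditioned shift]
  vurolrug → vulollug   [unconditioned shift]
  vulollug (rule 3 does not apply)
  giving Himeke vulollug.
Mosime: start from *wurolrug.
  rule 1 (vowel merger): wurolrug → wurulrug
  rule 2: no change — wurulrug
  rule 3 (final devoicing): wurulrug → wurulruk
  rule 4: no change — wurulruk
  ⇒ Mosime wurulruk
*wurolrug is the unique common source.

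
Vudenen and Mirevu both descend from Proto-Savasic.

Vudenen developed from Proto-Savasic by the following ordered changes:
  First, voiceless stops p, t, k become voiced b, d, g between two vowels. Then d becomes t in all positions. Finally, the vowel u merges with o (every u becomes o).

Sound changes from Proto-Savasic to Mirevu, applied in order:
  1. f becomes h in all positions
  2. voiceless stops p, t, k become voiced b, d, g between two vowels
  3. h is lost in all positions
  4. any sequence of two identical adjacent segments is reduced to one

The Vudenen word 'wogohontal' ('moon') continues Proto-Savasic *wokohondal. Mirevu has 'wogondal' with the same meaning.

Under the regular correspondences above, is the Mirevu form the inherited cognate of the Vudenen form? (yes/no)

Derive the expected Mirevu reflex of *wokohondal:
Mirevu: start from *wokohondal.
  rule 1: no change — wokohondal
  rule 2 (intervocalic voicing): wokohondal → wogohondal
  rule 3 (h-loss): wogohondal → wogoondal
  rule 4 (degemination): wogoondal → wogondal
  ⇒ Mirevu wogondal
Mirevu 'wogondal' matches the regular reflex exactly, so the pair is cognate.

yes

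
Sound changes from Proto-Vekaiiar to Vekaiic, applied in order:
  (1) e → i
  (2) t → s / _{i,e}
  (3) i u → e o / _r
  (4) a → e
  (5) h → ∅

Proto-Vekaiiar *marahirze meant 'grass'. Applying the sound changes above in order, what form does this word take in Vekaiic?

Vekaiic: start from *marahirze.
  rule 1 (vowel merger): marahirze → marahirzi
  rule 2: no change — marahirzi
  rule 3 (pre-rhotic lowering): marahirzi → maraherzi
  rule 4 (vowel merger): maraherzi → mereherzi
  rule 5 (h-loss): mereherzi → mereerzi
  ⇒ Vekaiic mereerzi

mereerzi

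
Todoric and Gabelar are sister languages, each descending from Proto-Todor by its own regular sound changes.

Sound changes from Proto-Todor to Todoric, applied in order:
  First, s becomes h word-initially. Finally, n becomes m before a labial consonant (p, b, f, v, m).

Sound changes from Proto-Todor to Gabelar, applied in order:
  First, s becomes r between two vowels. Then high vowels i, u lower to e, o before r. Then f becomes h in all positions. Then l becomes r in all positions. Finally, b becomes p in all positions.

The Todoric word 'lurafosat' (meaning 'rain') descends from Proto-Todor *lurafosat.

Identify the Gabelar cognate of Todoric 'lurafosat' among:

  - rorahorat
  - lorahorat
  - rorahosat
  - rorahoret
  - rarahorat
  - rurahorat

rorahorat

Gabelar: *lurafosat
  lurafosat → luraforat   [rhotacism]
  luraforat → loraforat   [pre-rhotic lowering]
  loraforat → lorahorat   [unconditioned shift]
  lorahorat → rorahorat   [unconditioned shift]
  rorahorat (rule 5 does not apply)
  giving Gabelar rorahorat.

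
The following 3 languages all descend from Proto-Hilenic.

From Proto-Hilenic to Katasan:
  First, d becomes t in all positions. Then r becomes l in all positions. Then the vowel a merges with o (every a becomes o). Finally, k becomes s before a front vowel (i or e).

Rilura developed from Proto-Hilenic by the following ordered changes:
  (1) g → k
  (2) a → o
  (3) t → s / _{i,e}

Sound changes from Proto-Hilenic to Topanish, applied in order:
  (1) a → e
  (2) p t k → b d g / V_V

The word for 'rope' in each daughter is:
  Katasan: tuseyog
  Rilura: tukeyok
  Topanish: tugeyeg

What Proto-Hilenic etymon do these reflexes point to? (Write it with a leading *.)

*tukeyag

Position 3: Katasan has s, Rilura has k, Topanish has g. Taking the neighbouring segments as reconstructed: Katasan s could go back to *k or *s; Rilura k could go back to *k or *g; Topanish g could go back to *k or *g — the one source consistent with every daughter is *k.
Position 7: Katasan has g, Rilura has k, Topanish has g. Katasan preserves g here (none of its changes turn any other segment into g), so the proto-segment is *g.
This points to *tukeyag. Verify forward in each daughter:
Katasan: start from *tukeyag.
  rule 1: no change — tukeyag
  rule 2: no change — tukeyag
  rule 3 (vowel merger): tukeyag → tukeyog
  rule 4 (palatalisation): tukeyog → tuseyog
  ⇒ Katasan tuseyog
Rilura: start from *tukeyag.
  rule 1 (unconditioned shift): tukeyag → tukeyak
  rule 2 (vowel merger): tukeyak → tukeyok
  rule 3: no change — tukeyok
  ⇒ Rilura tukeyok
Topanish: *tukeyag
  tukeyag → tukeyeg   [vowel merger]
  tukeyeg → tugeyeg   [intervocalic voicing]
  giving Topanish tugeyeg.
*tukeyag is the unique common source.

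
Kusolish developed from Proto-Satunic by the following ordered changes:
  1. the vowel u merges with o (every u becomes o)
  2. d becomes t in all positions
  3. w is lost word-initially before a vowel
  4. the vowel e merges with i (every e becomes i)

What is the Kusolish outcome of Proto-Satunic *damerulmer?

Kusolish: *damerulmer > damerolmer > tamerolmer > tamirolmir  (by vowel merger, unconditioned shift, vowel merger)

tamirolmir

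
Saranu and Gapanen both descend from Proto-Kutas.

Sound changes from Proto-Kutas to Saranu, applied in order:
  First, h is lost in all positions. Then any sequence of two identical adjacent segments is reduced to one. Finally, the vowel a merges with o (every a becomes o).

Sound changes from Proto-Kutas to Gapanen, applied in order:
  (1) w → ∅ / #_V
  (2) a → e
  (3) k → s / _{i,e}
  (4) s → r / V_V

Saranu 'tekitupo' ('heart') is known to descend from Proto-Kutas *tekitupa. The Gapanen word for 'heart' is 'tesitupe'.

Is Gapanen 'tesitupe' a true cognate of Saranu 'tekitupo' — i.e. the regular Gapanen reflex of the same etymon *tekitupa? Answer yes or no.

no

Derive the expected Gapanen reflex of *tekitupa:
Gapanen: *tekitupa > tekitupe > tesitupe > teritupe  (by vowel merger, palatalisation, rhotacism)
The regular Gapanen reflex would be 'teritupe', but the attested form is 'tesitupe'. The correspondence is irregular, so they are not cognates (the Gapanen form has a different source).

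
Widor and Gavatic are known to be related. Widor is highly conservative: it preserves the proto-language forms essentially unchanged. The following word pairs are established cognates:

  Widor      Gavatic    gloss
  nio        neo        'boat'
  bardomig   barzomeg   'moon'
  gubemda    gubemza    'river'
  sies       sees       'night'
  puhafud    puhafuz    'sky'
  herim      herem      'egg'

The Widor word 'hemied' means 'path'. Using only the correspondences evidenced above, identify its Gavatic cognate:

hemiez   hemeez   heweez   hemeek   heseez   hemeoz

hemeez

sies ~ sees — Widor i corresponds to Gavatic e after a consonant, before a front vowel.
puhafud ~ puhafuz — Widor d corresponds to Gavatic z word-finally.
Applying these to Widor 'hemied':
  hemied → hemeed   (i→e after a consonant, before a front vowel)
  hemeed → hemeez   (d→z word-finally)
So the Gavatic cognate is 'hemeez'.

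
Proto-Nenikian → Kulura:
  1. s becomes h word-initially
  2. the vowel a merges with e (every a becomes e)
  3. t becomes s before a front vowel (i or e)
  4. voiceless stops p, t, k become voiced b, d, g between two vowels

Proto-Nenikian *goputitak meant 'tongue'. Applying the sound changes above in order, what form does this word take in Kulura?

Kulura: *goputitak > goputitek > gopusisek > gobusisek  (by vowel merger, palatalisation, intervocalic voicing)

gobusisek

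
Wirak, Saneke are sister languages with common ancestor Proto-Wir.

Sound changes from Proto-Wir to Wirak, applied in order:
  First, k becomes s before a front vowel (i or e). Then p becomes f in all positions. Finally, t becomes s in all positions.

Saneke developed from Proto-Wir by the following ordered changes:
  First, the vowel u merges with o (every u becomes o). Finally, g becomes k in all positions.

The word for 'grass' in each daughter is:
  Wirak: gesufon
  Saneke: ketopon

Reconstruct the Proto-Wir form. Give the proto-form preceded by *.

*getupon

Position 3: Wirak has s, Saneke has t. Saneke preserves t here (none of its changes turn any other segment into t), so the proto-segment is *t.
Position 1: Wirak has g, Saneke has k. Wirak preserves g here (none of its changes turn any other segment into g), so the proto-segment is *g.
Verify the candidate proto-form against each daughter:
Wirak: *getupon > getufon > gesufon  (by unconditioned shift, unconditioned shift)
Saneke: start from *getupon.
  rule 1 (vowel merger): getupon → getopon
  rule 2 (unconditioned shift): getopon → ketopon
  ⇒ Saneke ketopon
Only *getupon yields all of Wirak gesufon, Saneke ketopon.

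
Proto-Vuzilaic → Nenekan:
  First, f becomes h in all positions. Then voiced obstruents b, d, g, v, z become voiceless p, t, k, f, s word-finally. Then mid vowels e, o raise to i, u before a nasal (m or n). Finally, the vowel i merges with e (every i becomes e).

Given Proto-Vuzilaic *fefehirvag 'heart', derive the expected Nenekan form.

hehehervak

Nenekan: start from *fefehirvag.
  rule 1 (unconditioned shift): fefehirvag → hehehirvag
  rule 2 (final devoicing): hehehirvag → hehehirvak
  rule 3: no change — hehehirvak
  rule 4 (vowel merger): hehehirvak → hehehervak
  ⇒ Nenekan hehehervak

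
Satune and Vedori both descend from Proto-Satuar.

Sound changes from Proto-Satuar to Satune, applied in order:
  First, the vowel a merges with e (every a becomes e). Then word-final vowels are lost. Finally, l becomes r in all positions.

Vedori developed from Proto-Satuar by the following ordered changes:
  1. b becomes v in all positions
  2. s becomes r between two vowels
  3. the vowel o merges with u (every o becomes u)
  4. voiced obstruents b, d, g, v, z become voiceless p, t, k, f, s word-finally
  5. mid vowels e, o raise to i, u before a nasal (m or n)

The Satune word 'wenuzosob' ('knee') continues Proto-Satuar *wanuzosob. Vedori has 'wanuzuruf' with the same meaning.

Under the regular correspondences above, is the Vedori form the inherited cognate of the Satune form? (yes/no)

yes

Derive the expected Vedori reflex of *wanuzosob:
Vedori: *wanuzosob
  wanuzosob → wanuzosov   [unconditioned shift]
  wanuzosov → wanuzorov   [rhotacism]
  wanuzorov → wanuzuruv   [vowel merger]
  wanuzuruv → wanuzuruf   [final devoicing]
  wanuzuruf (rule 5 does not apply)
  giving Vedori wanuzuruf.
Vedori 'wanuzuruf' matches the regular reflex exactly, so the pair is cognate.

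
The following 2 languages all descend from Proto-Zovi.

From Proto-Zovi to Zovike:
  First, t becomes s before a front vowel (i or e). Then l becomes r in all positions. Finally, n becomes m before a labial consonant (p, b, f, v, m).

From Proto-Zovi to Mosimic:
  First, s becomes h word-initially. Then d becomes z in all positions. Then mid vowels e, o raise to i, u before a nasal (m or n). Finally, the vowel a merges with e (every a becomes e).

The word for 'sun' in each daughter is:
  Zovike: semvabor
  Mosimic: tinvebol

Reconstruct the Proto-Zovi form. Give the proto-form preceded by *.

*tenvabol

Position 3: Zovike has m, Mosimic has n. Mosimic preserves n here (none of its changes turn any other segment into n), so the proto-segment is *n.
Position 8: Zovike has r, Mosimic has l. Mosimic preserves l here (none of its changes turn any other segment into l), so the proto-segment is *l.
Verify the candidate proto-form against each daughter:
Zovike: *tenvabol
  tenvabol → senvabol   [palatalisation]
  senvabol → senvabor   [unconditioned shift]
  senvabor → semvabor   [nasal place assimilation]
  giving Zovike semvabor.
Mosimic: *tenvabol > tinvabol > tinvebol  (by pre-nasal raising, vowel merger)
*tenvabol is the unique common source.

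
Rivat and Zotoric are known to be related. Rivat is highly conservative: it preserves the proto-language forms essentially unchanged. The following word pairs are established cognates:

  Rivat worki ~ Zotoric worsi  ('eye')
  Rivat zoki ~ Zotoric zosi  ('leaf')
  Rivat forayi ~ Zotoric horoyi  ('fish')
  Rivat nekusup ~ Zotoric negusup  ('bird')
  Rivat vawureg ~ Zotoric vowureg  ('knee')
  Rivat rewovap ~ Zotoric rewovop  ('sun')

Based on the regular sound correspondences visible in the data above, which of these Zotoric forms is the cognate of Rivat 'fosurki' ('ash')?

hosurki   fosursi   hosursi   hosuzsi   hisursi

forayi ~ horoyi — Rivat f corresponds to Zotoric h word-initially before a back vowel.
worki ~ worsi — Rivat k corresponds to Zotoric s after a consonant, before a front vowel.
Applying these to Rivat 'fosurki':
  fosurki → hosurki   (f→h word-initially before a back vowel)
  hosurki → hosursi   (k→s after a consonant, before a front vowel)
So the Zotoric cognate is 'hosursi'.

hosursi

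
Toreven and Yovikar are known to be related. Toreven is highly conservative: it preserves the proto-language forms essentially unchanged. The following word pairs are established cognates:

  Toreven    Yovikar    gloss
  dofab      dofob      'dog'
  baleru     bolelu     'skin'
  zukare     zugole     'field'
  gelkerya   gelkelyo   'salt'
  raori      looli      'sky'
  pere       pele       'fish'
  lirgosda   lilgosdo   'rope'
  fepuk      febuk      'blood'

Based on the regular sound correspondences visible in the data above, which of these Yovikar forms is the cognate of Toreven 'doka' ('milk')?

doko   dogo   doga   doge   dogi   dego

dogo

zukare ~ zugole — Toreven k corresponds to Yovikar g between vowels (before a back vowel).
gelkerya ~ gelkelyo, lirgosda ~ lilgosdo — Toreven a corresponds to Yovikar o word-finally.
Applying these to Toreven 'doka':
  doka → doga   (k→g between vowels (before a back vowel))
  doga → dogo   (a→o word-finally)
So the Yovikar cognate is 'dogo'.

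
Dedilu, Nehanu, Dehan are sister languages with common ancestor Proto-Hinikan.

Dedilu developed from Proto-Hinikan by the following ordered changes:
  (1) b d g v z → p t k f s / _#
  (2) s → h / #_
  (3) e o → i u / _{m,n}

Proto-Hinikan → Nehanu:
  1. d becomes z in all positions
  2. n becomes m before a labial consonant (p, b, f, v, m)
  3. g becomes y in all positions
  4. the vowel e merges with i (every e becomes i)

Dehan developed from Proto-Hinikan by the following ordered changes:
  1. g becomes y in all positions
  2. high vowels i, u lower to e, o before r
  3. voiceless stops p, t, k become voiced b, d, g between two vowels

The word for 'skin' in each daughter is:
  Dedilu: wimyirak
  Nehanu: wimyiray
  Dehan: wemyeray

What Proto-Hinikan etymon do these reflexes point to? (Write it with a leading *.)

Position 8: Dedilu has k, Nehanu has y, Dehan has y. Taking the neighbouring segments as reconstructed: Dedilu k could go back to *k or *g; Nehanu y could go back to *g or *y; Dehan y could go back to *g or *y — the one source consistent with every daughter is *g.
Position 5: Dedilu has i, Nehanu has i, Dehan has e. Taking the neighbouring segments as reconstructed: Dedilu i can only go back to *i; Nehanu i could go back to *e or *i; Dehan e could go back to *e or *i — the one source consistent with every daughter is *i.
Position 2: Dedilu has i, Nehanu has i, Dehan has e. Taking the neighbouring segments as reconstructed: Dedilu i could go back to *e or *i; Nehanu i could go back to *e or *i; Dehan e can only go back to *e — the one source consistent with every daughter is *e.
Verify the candidate proto-form against each daughter:
Dedilu: *wemyirag > wemyirak > wimyirak  (by final devoicing, pre-nasal raising)
Nehanu: *wemyirag
  wemyirag (rule 1 does not apply)
  wemyirag (rule 2 does not apply)
  wemyirag → wemyiray   [unconditioned shift]
  wemyiray → wimyiray   [vowel merger]
  giving Nehanu wimyiray.
Dehan: *wemyirag > wemyiray > wemyeray  (by unconditioned shift, pre-rhotic lowering)
*wemyirag is the unique common source.

*wemyirag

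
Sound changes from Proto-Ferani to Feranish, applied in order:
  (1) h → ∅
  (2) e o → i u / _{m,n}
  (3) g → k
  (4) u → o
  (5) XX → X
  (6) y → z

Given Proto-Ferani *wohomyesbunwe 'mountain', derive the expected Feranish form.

womzesbonwe

Feranish: *wohomyesbunwe > woomyesbunwe > woumyesbunwe > woomyesbonwe > womyesbonwe > womzesbonwe  (by h-loss, pre-nasal raising, vowel merger, degemination, unconditioned shift)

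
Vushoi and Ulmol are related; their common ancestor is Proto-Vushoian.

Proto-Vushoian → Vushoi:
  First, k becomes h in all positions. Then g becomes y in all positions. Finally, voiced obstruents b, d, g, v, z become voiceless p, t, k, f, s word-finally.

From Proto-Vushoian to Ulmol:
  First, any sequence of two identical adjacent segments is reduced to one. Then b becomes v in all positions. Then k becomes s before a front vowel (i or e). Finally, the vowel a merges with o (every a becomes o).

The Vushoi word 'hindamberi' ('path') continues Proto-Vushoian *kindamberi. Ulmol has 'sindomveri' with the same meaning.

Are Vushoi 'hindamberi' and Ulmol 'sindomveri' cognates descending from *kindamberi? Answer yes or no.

Derive the expected Ulmol reflex of *kindamberi:
Ulmol: *kindamberi
  kindamberi (rule 1 does not apply)
  kindamberi → kindamveri   [unconditioned shift]
  kindamveri → sindamveri   [palatalisation]
  sindamveri → sindomveri   [vowel merger]
  giving Ulmol sindomveri.
Ulmol 'sindomveri' matches the regular reflex exactly, so the pair is cognate.

yes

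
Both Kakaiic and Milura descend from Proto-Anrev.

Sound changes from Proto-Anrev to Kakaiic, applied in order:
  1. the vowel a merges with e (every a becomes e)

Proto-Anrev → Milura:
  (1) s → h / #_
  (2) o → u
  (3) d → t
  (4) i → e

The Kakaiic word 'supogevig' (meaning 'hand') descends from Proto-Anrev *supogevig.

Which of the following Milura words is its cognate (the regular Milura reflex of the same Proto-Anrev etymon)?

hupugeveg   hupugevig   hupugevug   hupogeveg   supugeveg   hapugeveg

Milura: *supogevig > hupogevig > hupugevig > hupugeveg  (by debuccalisation, vowel merger, vowel merger)
Only 'hupugeveg' matches the regular Milura development of *supogevig.

hupugeveg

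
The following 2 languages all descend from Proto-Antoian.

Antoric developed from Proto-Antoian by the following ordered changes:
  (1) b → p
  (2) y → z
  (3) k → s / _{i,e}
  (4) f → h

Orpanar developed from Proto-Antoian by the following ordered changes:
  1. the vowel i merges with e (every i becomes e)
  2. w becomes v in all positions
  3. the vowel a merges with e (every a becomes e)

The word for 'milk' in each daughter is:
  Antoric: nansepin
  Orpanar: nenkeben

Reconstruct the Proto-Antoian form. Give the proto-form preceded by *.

Position 2: Antoric has a, Orpanar has e. Antoric preserves a here (none of its changes turn any other segment into a), so the proto-segment is *a.
Position 4: Antoric has s, Orpanar has k. Orpanar preserves k here (none of its changes turn any other segment into k), so the proto-segment is *k.
This points to *nankebin. Verify forward in each daughter:
Antoric: *nankebin > nankepin > nansepin  (by unconditioned shift, palatalisation)
Orpanar: *nankebin
  nankebin → nankeben   [vowel merger]
  nankeben (rule 2 does not apply)
  nankeben → nenkeben   [vowel merger]
  giving Orpanar nenkeben.
No other proto-form is consistent with every reflex, so the reconstruction is *nankebin.

*nankebin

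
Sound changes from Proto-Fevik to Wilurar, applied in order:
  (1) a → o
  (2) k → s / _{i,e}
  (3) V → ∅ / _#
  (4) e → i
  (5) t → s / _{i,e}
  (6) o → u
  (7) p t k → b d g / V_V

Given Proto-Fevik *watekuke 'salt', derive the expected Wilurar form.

wusigus

Wilurar: start from *watekuke.
  rule 1 (vowel merger): watekuke → wotekuke
  rule 2 (palatalisation): wotekuke → wotekuse
  rule 3 (apocope): wotekuse → wotekus
  rule 4 (vowel merger): wotekus → wotikus
  rule 5 (palatalisation): wotikus → wosikus
  rule 6 (vowel merger): wosikus → wusikus
  rule 7 (intervocalic voicing): wusikus → wusigus
  ⇒ Wilurar wusigus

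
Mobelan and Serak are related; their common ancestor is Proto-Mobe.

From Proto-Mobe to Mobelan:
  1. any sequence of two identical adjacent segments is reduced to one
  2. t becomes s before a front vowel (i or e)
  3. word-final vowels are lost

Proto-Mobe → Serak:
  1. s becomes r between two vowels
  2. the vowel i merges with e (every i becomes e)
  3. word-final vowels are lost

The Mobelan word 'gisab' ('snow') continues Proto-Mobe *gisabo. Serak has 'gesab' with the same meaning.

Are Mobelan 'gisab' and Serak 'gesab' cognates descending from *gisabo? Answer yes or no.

no

Derive the expected Serak reflex of *gisabo:
Serak: *gisabo
  gisabo → girabo   [rhotacism]
  girabo → gerabo   [vowel merger]
  gerabo → gerab   [apocope]
  giving Serak gerab.
The regular Serak reflex would be 'gerab', but the attested form is 'gesab'. The correspondence is irregular, so they are not cognates (the Serak form has a different source).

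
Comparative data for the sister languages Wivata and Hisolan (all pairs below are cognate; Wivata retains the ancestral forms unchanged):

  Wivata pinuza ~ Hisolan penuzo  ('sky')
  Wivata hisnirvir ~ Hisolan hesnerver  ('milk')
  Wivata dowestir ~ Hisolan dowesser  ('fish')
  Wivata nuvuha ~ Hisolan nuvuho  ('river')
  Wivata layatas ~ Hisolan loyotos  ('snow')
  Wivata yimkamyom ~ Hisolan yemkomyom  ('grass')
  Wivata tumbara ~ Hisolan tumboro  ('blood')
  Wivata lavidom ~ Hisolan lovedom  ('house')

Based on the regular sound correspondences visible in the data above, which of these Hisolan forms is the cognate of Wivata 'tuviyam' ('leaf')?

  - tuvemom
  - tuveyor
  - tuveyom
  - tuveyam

tuveyom

hisnirvir ~ hesnerver, lavidom ~ lovedom — Wivata i corresponds to Hisolan e after a consonant, before a consonant other than r, m, n, p, b, f, v.
yimkamyom ~ yemkomyom — Wivata a corresponds to Hisolan o after a consonant, before a nasal.
Applying these to Wivata 'tuviyam':
  tuviyam → tuveyam   (i→e after a consonant, before a consonant other than r, m, n, p, b, f, v)
  tuveyam → tuveyom   (a→o after a consonant, before a nasal)
So the Hisolan cognate is 'tuveyom'.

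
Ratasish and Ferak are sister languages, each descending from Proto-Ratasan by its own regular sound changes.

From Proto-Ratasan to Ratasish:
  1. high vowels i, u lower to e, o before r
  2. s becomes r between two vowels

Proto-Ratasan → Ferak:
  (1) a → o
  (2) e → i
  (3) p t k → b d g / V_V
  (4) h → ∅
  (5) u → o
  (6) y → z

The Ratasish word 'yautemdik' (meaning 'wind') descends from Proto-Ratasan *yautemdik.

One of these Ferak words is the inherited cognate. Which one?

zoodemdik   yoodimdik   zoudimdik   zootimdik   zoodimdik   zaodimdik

zoodimdik

Ferak: start from *yautemdik.
  rule 1 (vowel merger): yautemdik → youtemdik
  rule 2 (vowel merger): youtemdik → youtimdik
  rule 3 (intervocalic voicing): youtimdik → youdimdik
  rule 4: no change — youdimdik
  rule 5 (vowel merger): youdimdik → yoodimdik
  rule 6 (unconditioned shift): yoodimdik → zoodimdik
  ⇒ Ferak zoodimdik
Among the options, 'zoodimdik' alone shows every Ferak change applied in order.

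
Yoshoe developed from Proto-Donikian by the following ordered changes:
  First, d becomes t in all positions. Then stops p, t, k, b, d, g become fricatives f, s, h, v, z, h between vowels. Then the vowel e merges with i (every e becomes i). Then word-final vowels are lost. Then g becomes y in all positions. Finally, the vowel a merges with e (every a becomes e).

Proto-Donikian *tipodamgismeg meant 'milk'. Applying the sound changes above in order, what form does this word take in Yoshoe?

tifosemyismiy

Yoshoe: *tipodamgismeg
  tipodamgismeg → tipotamgismeg   [unconditioned shift]
  tipotamgismeg → tifosamgismeg   [intervocalic lenition]
  tifosamgismeg → tifosamgismig   [vowel merger]
  tifosamgismig (rule 4 does not apply)
  tifosamgismig → tifosamyismiy   [unconditioned shift]
  tifosamyismiy → tifosemyismiy   [vowel merger]
  giving Yoshoe tifosemyismiy.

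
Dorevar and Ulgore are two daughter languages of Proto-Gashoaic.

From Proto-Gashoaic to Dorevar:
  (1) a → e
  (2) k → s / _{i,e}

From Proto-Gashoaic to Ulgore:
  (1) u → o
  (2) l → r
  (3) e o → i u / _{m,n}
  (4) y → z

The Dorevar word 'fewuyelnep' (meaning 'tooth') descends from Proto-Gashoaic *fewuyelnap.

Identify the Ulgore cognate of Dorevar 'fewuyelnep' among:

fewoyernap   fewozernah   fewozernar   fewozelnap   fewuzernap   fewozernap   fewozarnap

Ulgore: *fewuyelnap > fewoyelnap > fewoyernap > fewozernap  (by vowel merger, unconditioned shift, unconditioned shift)
Among the options, 'fewozernap' alone shows every Ulgore change applied in order.

fewozernap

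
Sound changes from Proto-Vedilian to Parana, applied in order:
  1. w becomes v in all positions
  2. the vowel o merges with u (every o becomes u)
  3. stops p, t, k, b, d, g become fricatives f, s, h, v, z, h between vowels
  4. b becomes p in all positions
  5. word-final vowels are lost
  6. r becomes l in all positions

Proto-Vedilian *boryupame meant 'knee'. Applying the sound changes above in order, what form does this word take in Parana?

Parana: *boryupame
  boryupame (rule 1 does not apply)
  boryupame → buryupame   [vowel merger]
  buryupame → buryufame   [intervocalic lenition]
  buryufame → puryufame   [unconditioned shift]
  puryufame → puryufam   [apocope]
  puryufam → pulyufam   [unconditioned shift]
  giving Parana pulyufam.

pulyufam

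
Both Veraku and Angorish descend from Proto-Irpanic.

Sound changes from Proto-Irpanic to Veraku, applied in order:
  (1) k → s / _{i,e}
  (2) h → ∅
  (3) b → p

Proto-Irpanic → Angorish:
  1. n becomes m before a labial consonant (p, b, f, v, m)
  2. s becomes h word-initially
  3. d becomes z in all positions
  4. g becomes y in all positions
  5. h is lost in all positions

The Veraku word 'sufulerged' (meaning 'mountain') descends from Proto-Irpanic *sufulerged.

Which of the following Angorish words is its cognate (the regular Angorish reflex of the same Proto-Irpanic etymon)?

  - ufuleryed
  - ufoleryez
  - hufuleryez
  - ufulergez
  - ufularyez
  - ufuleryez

Angorish: *sufulerged > hufulerged > hufulergez > hufuleryez > ufuleryez  (by debuccalisation, unconditioned shift, unconditioned shift, h-loss)
The other candidates each miss or misapply at least one Angorish change.

ufuleryez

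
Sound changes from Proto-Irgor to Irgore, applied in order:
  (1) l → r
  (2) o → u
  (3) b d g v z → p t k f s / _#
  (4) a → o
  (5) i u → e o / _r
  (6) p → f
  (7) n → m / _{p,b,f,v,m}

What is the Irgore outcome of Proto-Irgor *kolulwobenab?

kororwubenof

Irgore: start from *kolulwobenab.
  rule 1 (unconditioned shift): kolulwobenab → korurwobenab
  rule 2 (vowel merger): korurwobenab → kururwubenab
  rule 3 (final devoicing): kururwubenab → kururwubenap
  rule 4 (vowel merger): kururwubenap → kururwubenop
  rule 5 (pre-rhotic lowering): kururwubenop → kororwubenop
  rule 6 (unconditioned shift): kororwubenop → kororwubenof
  rule 7: no change — kororwubenof
  ⇒ Irgore kororwubenof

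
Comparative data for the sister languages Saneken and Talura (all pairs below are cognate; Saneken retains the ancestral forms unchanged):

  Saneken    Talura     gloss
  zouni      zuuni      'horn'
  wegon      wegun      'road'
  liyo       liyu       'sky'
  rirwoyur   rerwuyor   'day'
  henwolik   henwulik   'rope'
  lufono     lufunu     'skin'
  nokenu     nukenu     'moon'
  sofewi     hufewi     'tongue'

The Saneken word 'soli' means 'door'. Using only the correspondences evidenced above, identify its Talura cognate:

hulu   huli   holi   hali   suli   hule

sofewi ~ hufewi — Saneken s corresponds to Talura h word-initially before a back vowel.
rirwoyur ~ rerwuyor, henwolik ~ henwulik — Saneken o corresponds to Talura u after a consonant, before a consonant other than r, m, n, p, b, f, v.
Applying these to Saneken 'soli':
  soli → holi   (s→h word-initially before a back vowel)
  holi → huli   (o→u after a consonant, before a consonant other than r, m, n, p, b, f, v)
So the Talura cognate is 'huli'.

huli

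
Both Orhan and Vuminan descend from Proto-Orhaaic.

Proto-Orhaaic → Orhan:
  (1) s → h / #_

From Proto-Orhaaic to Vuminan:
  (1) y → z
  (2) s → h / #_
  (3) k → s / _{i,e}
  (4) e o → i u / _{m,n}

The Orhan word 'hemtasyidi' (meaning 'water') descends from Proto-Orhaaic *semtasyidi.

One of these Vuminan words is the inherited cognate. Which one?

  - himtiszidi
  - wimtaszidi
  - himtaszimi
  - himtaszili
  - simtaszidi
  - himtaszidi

himtaszidi

Vuminan: *semtasyidi > semtaszidi > hemtaszidi > himtaszidi  (by unconditioned shift, debuccalisation, pre-nasal raising)
Only 'himtaszidi' matches the regular Vuminan development of *semtasyidi.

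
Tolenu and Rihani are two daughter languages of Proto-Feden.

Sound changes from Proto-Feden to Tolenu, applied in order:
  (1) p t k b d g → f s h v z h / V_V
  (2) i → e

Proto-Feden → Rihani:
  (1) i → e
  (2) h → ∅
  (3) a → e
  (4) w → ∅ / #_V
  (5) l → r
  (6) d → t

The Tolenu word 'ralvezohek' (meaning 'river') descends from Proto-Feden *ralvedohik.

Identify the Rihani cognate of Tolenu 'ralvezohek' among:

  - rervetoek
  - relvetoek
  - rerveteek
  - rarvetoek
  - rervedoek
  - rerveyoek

rervetoek

Rihani: start from *ralvedohik.
  rule 1 (vowel merger): ralvedohik → ralvedohek
  rule 2 (h-loss): ralvedohek → ralvedoek
  rule 3 (vowel merger): ralvedoek → relvedoek
  rule 4: no change — relvedoek
  rule 5 (unconditioned shift): relvedoek → rervedoek
  rule 6 (unconditioned shift): rervedoek → rervetoek
  ⇒ Rihani rervetoek
The other candidates each miss or misapply at least one Rihani change.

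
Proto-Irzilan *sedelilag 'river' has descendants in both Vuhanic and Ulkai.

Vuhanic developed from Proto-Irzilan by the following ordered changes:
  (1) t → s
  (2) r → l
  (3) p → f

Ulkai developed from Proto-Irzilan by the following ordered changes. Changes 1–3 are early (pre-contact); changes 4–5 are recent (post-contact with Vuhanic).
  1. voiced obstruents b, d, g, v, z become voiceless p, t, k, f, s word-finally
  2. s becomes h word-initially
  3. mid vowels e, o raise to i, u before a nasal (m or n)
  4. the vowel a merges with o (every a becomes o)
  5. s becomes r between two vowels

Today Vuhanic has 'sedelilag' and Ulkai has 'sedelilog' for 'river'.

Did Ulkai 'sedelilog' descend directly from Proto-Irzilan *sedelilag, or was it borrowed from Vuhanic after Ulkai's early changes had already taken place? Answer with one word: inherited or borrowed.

If inherited, *sedelilag would pass through all of Ulkai's changes:
Ulkai: *sedelilag
  sedelilag → sedelilak   [final devoicing]
  sedelilak → hedelilak   [debuccalisation]
  hedelilak (rule 3 does not apply)
  hedelilak → hedelilok   [vowel merger]
  hedelilok (rule 5 does not apply)
  giving Ulkai hedelilok.
If borrowed from Vuhanic 'sedelilag' after the early changes, it would undergo only the recent ones:
  rule 4 (vowel merger): sedelilag → sedelilog
  rule 5 (rhotacism): no change (sedelilog)
  ⇒ as a loan: sedelilog
Ulkai 'sedelilog' matches the loan outcome 'sedelilog', not the inherited 'hedelilok' — it skipped the early Ulkai changes, so it was borrowed from Vuhanic.

borrowed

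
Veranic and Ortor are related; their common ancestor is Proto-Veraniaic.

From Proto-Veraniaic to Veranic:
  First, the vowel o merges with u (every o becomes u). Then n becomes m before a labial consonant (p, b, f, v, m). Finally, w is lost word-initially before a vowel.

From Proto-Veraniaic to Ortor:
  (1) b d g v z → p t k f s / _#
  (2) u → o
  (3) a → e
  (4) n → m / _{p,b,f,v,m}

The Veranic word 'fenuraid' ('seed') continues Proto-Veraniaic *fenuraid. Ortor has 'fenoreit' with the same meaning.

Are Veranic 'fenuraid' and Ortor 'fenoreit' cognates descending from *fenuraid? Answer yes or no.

Derive the expected Ortor reflex of *fenuraid:
Ortor: *fenuraid
  fenuraid → fenurait   [final devoicing]
  fenurait → fenorait   [vowel merger]
  fenorait → fenoreit   [vowel merger]
  fenoreit (rule 4 does not apply)
  giving Ortor fenoreit.
Ortor 'fenoreit' matches the regular reflex exactly, so the pair is cognate.

yes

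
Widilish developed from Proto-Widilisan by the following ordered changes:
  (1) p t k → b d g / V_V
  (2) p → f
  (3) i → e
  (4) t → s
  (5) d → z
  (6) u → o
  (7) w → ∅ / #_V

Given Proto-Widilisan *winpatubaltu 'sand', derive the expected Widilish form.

enfazobalso

Widilish: *winpatubaltu > winpadubaltu > winfadubaltu > wenfadubaltu > wenfadubalsu > wenfazubalsu > wenfazobalso > enfazobalso  (by intervocalic voicing, unconditioned shift, vowel merger, unconditioned shift, unconditioned shift, vowel merger, glide loss)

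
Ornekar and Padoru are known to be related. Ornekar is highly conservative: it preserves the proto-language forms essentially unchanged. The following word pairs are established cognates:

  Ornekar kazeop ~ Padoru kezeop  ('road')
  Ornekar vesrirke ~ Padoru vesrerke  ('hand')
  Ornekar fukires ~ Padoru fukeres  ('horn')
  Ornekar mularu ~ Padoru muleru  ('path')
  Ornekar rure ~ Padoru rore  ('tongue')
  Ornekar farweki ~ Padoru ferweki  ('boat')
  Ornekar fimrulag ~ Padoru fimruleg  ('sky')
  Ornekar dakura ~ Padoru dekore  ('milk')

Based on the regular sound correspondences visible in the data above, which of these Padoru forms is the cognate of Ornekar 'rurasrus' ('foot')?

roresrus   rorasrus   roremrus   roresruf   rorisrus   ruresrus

roresrus

rure ~ rore, dakura ~ dekore — Ornekar u corresponds to Padoru o after a consonant, before r.
kazeop ~ kezeop, fimrulag ~ fimruleg — Ornekar a corresponds to Padoru e after a consonant, before a consonant other than r, m, n, p, b, f, v.
Applying these to Ornekar 'rurasrus':
  rurasrus → rorasrus   (u→o after a consonant, before r)
  rorasrus → roresrus   (a→e after a consonant, before a consonant other than r, m, n, p, b, f, v)
So the Padoru cognate is 'roresrus'.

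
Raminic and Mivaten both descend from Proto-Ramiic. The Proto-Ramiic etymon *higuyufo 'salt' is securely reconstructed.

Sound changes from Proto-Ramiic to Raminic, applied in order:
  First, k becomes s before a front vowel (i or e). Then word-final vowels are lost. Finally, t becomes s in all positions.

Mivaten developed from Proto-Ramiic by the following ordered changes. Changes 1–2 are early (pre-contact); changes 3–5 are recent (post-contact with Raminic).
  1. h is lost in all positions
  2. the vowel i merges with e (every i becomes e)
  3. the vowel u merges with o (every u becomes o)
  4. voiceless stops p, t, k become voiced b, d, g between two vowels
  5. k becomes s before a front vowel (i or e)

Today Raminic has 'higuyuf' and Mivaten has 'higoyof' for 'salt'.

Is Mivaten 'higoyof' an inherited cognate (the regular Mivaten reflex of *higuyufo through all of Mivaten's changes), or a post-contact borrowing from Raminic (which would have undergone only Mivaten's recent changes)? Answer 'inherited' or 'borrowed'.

If inherited, *higuyufo would pass through all of Mivaten's changes:
Mivaten: *higuyufo > iguyufo > eguyufo > egoyofo  (by h-loss, vowel merger, vowel merger)
If borrowed from Raminic 'higuyuf' after the early changes, it would undergo only the recent ones:
  rule 3 (vowel merger): higuyuf → higoyof
  rule 4 (intervocalic voicing): no change (higoyof)
  rule 5 (palatalisation): no change (higoyof)
  ⇒ as a loan: higoyof
Mivaten 'higoyof' matches the loan outcome 'higoyof', not the inherited 'egoyofo' — it skipped the early Mivaten changes, so it was borrowed from Raminic.

borrowed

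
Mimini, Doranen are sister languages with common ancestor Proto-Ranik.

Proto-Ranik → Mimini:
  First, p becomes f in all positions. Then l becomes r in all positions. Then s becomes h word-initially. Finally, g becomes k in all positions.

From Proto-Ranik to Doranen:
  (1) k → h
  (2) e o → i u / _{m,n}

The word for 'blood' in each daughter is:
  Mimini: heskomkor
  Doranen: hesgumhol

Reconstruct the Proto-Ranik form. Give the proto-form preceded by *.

*hesgomkol

Position 5: Mimini has o, Doranen has u. Mimini preserves o here (none of its changes turn any other segment into o), so the proto-segment is *o.
Position 4: Mimini has k, Doranen has g. Doranen preserves g here (none of its changes turn any other segment into g), so the proto-segment is *g.
Verify the candidate proto-form against each daughter:
Mimini: *hesgomkol
  hesgomkol (rule 1 does not apply)
  hesgomkol → hesgomkor   [unconditioned shift]
  hesgomkor (rule 3 does not apply)
  hesgomkor → heskomkor   [unconditioned shift]
  giving Mimini heskomkor.
Doranen: *hesgomkol
  hesgomkol → hesgomhol   [unconditioned shift]
  hesgomhol → hesgumhol   [pre-nasal raising]
  giving Doranen hesgumhol.
Only *hesgomkol yields all of Mimini heskomkor, Doranen hesgumhol.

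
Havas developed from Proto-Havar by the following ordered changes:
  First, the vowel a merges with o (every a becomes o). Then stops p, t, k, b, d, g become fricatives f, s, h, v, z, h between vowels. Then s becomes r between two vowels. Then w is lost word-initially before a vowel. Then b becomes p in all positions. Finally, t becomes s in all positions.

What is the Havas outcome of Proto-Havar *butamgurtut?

Havas: *butamgurtut > butomgurtut > busomgurtut > buromgurtut > puromgurtut > puromgursus  (by vowel merger, intervocalic lenition, rhotacism, unconditioned shift, unconditioned shift)

puromgursus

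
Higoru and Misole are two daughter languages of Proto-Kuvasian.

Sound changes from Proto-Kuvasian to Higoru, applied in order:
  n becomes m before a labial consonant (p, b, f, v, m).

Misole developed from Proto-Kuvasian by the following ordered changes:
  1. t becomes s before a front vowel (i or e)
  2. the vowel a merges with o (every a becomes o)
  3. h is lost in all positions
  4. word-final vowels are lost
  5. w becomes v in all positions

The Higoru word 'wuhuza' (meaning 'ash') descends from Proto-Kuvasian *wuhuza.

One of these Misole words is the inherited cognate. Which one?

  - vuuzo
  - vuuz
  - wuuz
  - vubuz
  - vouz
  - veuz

Misole: *wuhuza > wuhuzo > wuuzo > wuuz > vuuz  (by vowel merger, h-loss, apocope, unconditioned shift)
Only 'vuuz' matches the regular Misole development of *wuhuza.

vuuz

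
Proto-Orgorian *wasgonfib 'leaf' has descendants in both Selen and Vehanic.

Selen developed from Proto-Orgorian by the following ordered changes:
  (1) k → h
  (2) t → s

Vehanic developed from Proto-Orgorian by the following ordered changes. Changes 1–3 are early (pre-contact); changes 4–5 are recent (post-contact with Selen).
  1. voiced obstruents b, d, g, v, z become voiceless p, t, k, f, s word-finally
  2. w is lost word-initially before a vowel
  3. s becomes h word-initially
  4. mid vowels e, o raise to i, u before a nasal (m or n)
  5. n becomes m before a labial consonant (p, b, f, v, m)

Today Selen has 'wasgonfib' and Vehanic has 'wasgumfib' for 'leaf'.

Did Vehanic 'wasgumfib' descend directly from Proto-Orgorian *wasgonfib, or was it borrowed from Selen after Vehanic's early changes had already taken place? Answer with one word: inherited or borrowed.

borrowed

If inherited, *wasgonfib would pass through all of Vehanic's changes:
Vehanic: *wasgonfib
  wasgonfib → wasgonfip   [final devoicing]
  wasgonfip → asgonfip   [glide loss]
  asgonfip (rule 3 does not apply)
  asgonfip → asgunfip   [pre-nasal raising]
  asgunfip → asgumfip   [nasal place assimilation]
  giving Vehanic asgumfip.
If borrowed from Selen 'wasgonfib' after the early changes, it would undergo only the recent ones:
  rule 4 (pre-nasal raising): wasgonfib → wasgunfib
  rule 5 (nasal place assimilation): wasgunfib → wasgumfib
  ⇒ as a loan: wasgumfib
Vehanic 'wasgumfib' matches the loan outcome 'wasgumfib', not the inherited 'asgumfip' — it skipped the early Vehanic changes, so it was borrowed from Selen.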